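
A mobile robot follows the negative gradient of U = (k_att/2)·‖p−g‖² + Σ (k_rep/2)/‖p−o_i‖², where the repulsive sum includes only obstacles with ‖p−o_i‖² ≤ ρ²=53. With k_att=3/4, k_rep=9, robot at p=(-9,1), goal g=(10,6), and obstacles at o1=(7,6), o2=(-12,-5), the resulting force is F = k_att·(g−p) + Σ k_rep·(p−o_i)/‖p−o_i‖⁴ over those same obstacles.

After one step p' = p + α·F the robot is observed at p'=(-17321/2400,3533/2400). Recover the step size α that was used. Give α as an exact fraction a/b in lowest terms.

F_att = 3/4·(g−p) = 3/4·(19,5) = (14.2500,3.7500)
o1: d²=281 > ρ²=53 → inactive
o2: d²=45 ≤ ρ²=53; F_rep = 9·(3,6)/45² = (0.0133,0.0267)
F = F_att + ΣF_rep = (14.2633,3.7767)
Δp = p'−p = (1.7829,0.4721); α = Δx/Fx = (4279/2400) / (4279/300) = 1/8
check: Δy/Fy = (1133/2400) / (1133/300) = 1/8 ✓

α = 1/8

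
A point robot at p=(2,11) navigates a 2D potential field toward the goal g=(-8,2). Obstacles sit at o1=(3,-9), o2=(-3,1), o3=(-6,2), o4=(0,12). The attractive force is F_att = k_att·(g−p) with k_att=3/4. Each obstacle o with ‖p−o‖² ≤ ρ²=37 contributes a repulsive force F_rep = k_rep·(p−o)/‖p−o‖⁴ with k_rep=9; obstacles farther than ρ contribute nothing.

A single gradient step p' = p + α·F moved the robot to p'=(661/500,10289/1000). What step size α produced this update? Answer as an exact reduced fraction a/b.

α = 1/10

F_att = 3/4·(g−p) = 3/4·(-10,-9) = (-7.5000,-6.7500)
o1: d²=401 > ρ²=37 → inactive
o2: d²=125 > ρ²=37 → inactive
o3: d²=145 > ρ²=37 → inactive
o4: d²=5 ≤ ρ²=37; F_rep = 9·(2,-1)/5² = (0.7200,-0.3600)
F = F_att + ΣF_rep = (-6.7800,-7.1100)
Δp = p'−p = (-0.6780,-0.7110); α = Δx/Fx = (-339/500) / (-339/50) = 1/10
check: Δy/Fy = (-711/1000) / (-711/100) = 1/10 ✓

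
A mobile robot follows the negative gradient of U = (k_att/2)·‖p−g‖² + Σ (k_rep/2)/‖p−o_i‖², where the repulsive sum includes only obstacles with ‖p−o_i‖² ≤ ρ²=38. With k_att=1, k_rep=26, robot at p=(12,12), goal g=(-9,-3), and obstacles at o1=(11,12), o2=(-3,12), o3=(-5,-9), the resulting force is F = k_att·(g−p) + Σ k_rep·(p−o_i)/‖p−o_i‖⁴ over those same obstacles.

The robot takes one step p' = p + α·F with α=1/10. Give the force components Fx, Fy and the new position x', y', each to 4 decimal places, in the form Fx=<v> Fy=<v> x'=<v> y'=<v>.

F_att = 1·(g−p) = 1·(-21,-15) = (-21.0000,-15.0000)
o1: d²=1 ≤ ρ²=38; F_rep = 26·(1,0)/1² = (26.0000,0.0000)
o2: d²=225 > ρ²=38 → inactive
o3: d²=730 > ρ²=38 → inactive
F = F_att + ΣF_rep = (5.0000,-15.0000)
p' = p + 1/10·F = (12.5000,10.5000)

Fx=5.0000 Fy=-15.0000 x'=12.5000 y'=10.5000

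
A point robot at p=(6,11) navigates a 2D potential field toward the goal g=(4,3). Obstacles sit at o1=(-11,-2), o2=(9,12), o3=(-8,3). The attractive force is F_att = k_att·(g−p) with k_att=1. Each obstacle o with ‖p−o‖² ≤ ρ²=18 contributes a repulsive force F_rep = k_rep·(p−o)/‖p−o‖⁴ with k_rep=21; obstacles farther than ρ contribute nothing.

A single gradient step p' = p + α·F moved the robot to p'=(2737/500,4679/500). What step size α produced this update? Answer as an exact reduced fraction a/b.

α = 1/5

F_att = 1·(g−p) = 1·(-2,-8) = (-2.0000,-8.0000)
o1: d²=458 > ρ²=18 → inactive
o2: d²=10 ≤ ρ²=18; F_rep = 21·(-3,-1)/10² = (-0.6300,-0.2100)
o3: d²=260 > ρ²=18 → inactive
F = F_att + ΣF_rep = (-2.6300,-8.2100)
Δp = p'−p = (-0.5260,-1.6420); α = Δx/Fx = (-263/500) / (-263/100) = 1/5
check: Δy/Fy = (-821/500) / (-821/100) = 1/5 ✓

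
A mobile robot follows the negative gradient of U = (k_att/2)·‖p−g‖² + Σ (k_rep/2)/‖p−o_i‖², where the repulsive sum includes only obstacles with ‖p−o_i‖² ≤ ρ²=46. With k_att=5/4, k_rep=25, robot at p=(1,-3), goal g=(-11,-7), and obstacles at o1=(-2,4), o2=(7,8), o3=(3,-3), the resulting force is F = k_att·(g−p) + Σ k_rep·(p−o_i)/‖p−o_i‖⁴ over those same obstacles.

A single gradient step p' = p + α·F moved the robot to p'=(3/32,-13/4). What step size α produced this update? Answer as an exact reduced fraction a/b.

α = 1/20

F_att = 5/4·(g−p) = 5/4·(-12,-4) = (-15.0000,-5.0000)
o1: d²=58 > ρ²=46 → inactive
o2: d²=157 > ρ²=46 → inactive
o3: d²=4 ≤ ρ²=46; F_rep = 25·(-2,0)/4² = (-3.1250,0.0000)
F = F_att + ΣF_rep = (-18.1250,-5.0000)
Δp = p'−p = (-0.9062,-0.2500); α = Δx/Fx = (-29/32) / (-145/8) = 1/20
check: Δy/Fy = (-1/4) / (-5) = 1/20 ✓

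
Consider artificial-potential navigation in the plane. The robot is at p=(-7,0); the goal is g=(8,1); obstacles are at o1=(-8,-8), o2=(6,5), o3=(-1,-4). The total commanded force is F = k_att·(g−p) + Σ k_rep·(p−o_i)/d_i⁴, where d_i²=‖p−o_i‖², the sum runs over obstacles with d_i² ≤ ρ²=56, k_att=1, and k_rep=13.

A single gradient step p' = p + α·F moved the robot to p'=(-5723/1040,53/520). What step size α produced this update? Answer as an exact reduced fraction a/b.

F_att = 1·(g−p) = 1·(15,1) = (15.0000,1.0000)
o1: d²=65 > ρ²=56 → inactive
o2: d²=194 > ρ²=56 → inactive
o3: d²=52 ≤ ρ²=56; F_rep = 13·(-6,4)/52² = (-0.0288,0.0192)
F = F_att + ΣF_rep = (14.9712,1.0192)
Δp = p'−p = (1.4971,0.1019); α = Δx/Fx = (1557/1040) / (1557/104) = 1/10
check: Δy/Fy = (53/520) / (53/52) = 1/10 ✓

α = 1/10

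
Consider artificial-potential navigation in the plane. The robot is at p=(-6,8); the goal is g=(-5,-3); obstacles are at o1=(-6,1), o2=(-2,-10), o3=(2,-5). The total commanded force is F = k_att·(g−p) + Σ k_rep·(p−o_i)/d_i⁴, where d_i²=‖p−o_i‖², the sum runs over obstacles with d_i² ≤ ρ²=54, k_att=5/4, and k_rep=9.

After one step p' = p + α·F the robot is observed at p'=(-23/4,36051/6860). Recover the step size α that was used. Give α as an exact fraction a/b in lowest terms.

F_att = 5/4·(g−p) = 5/4·(1,-11) = (1.2500,-13.7500)
o1: d²=49 ≤ ρ²=54; F_rep = 9·(0,7)/49² = (0.0000,0.0262)
o2: d²=340 > ρ²=54 → inactive
o3: d²=233 > ρ²=54 → inactive
F = F_att + ΣF_rep = (1.2500,-13.7238)
Δp = p'−p = (0.2500,-2.7448); α = Δx/Fx = (1/4) / (5/4) = 1/5
check: Δy/Fy = (-18829/6860) / (-18829/1372) = 1/5 ✓

α = 1/5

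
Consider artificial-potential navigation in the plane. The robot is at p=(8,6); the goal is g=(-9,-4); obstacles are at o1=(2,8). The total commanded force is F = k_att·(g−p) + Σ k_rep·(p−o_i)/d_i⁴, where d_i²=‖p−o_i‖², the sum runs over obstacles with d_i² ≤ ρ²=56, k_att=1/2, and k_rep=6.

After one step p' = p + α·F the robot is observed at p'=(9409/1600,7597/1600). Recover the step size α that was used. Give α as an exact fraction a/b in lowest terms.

α = 1/4

F_att = 1/2·(g−p) = 1/2·(-17,-10) = (-8.5000,-5.0000)
o1: d²=40 ≤ ρ²=56; F_rep = 6·(6,-2)/40² = (0.0225,-0.0075)
F = F_att + ΣF_rep = (-8.4775,-5.0075)
Δp = p'−p = (-2.1194,-1.2519); α = Δx/Fx = (-3391/1600) / (-3391/400) = 1/4
check: Δy/Fy = (-2003/1600) / (-2003/400) = 1/4 ✓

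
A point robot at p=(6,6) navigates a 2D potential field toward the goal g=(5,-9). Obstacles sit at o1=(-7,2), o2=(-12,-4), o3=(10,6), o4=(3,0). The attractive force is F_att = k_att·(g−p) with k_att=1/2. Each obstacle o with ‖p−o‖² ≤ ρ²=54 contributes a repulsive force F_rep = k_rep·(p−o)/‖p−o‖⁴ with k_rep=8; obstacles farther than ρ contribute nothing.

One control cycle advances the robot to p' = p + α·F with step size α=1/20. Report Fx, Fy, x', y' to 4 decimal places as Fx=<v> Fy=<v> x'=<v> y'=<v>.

Fx=-0.6131 Fy=-7.4763 x'=5.9693 y'=5.6262

F_att = 1/2·(g−p) = 1/2·(-1,-15) = (-0.5000,-7.5000)
o1: d²=185 > ρ²=54 → inactive
o2: d²=424 > ρ²=54 → inactive
o3: d²=16 ≤ ρ²=54; F_rep = 8·(-4,0)/16² = (-0.1250,0.0000)
o4: d²=45 ≤ ρ²=54; F_rep = 8·(3,6)/45² = (0.0119,0.0237)
F = F_att + ΣF_rep = (-0.6131,-7.4763)
p' = p + 1/20·F = (5.9693,5.6262)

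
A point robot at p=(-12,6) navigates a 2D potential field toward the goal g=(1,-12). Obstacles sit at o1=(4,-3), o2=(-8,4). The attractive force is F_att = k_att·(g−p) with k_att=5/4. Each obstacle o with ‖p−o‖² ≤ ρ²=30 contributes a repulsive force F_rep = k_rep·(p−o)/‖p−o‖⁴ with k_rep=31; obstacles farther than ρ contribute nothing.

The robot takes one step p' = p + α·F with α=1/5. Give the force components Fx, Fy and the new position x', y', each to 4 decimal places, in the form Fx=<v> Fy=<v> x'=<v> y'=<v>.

F_att = 5/4·(g−p) = 5/4·(13,-18) = (16.2500,-22.5000)
o1: d²=337 > ρ²=30 → inactive
o2: d²=20 ≤ ρ²=30; F_rep = 31·(-4,2)/20² = (-0.3100,0.1550)
F = F_att + ΣF_rep = (15.9400,-22.3450)
p' = p + 1/5·F = (-8.8120,1.5310)

Fx=15.9400 Fy=-22.3450 x'=-8.8120 y'=1.5310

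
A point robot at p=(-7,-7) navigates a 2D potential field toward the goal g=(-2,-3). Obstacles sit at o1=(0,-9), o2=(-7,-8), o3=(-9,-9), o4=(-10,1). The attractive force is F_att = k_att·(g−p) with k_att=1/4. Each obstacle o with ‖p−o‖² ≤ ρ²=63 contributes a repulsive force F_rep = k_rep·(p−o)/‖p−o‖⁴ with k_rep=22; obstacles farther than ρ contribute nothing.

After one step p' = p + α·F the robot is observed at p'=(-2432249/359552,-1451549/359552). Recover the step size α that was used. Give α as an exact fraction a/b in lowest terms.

α = 1/8

F_att = 1/4·(g−p) = 1/4·(5,4) = (1.2500,1.0000)
o1: d²=53 ≤ ρ²=63; F_rep = 22·(-7,2)/53² = (-0.0548,0.0157)
o2: d²=1 ≤ ρ²=63; F_rep = 22·(0,1)/1² = (0.0000,22.0000)
o3: d²=8 ≤ ρ²=63; F_rep = 22·(2,2)/8² = (0.6875,0.6875)
o4: d²=73 > ρ²=63 → inactive
F = F_att + ΣF_rep = (1.8827,23.7032)
Δp = p'−p = (0.2353,2.9629); α = Δx/Fx = (84615/359552) / (84615/44944) = 1/8
check: Δy/Fy = (1065315/359552) / (1065315/44944) = 1/8 ✓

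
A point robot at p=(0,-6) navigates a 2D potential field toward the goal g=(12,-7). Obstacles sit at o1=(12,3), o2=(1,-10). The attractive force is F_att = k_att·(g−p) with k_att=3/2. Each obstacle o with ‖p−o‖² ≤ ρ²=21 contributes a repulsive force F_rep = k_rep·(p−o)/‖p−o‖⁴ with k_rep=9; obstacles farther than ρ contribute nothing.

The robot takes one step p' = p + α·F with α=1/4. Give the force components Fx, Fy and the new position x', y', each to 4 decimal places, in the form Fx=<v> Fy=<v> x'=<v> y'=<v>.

Fx=17.9689 Fy=-1.3754 x'=4.4922 y'=-6.3439

F_att = 3/2·(g−p) = 3/2·(12,-1) = (18.0000,-1.5000)
o1: d²=225 > ρ²=21 → inactive
o2: d²=17 ≤ ρ²=21; F_rep = 9·(-1,4)/17² = (-0.0311,0.1246)
F = F_att + ΣF_rep = (17.9689,-1.3754)
p' = p + 1/4·F = (4.4922,-6.3439)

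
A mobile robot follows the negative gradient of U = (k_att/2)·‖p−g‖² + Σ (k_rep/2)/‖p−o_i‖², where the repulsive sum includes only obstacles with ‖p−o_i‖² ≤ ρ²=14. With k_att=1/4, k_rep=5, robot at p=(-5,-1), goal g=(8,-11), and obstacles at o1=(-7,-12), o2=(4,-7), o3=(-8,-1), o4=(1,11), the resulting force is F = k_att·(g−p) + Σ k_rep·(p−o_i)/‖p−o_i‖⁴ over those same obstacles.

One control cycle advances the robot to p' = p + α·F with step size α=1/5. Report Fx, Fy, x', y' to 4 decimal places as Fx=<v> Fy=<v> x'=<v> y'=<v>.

Fx=3.4352 Fy=-2.5000 x'=-4.3130 y'=-1.5000

F_att = 1/4·(g−p) = 1/4·(13,-10) = (3.2500,-2.5000)
o1: d²=125 > ρ²=14 → inactive
o2: d²=117 > ρ²=14 → inactive
o3: d²=9 ≤ ρ²=14; F_rep = 5·(3,0)/9² = (0.1852,0.0000)
o4: d²=180 > ρ²=14 → inactive
F = F_att + ΣF_rep = (3.4352,-2.5000)
p' = p + 1/5·F = (-4.3130,-1.5000)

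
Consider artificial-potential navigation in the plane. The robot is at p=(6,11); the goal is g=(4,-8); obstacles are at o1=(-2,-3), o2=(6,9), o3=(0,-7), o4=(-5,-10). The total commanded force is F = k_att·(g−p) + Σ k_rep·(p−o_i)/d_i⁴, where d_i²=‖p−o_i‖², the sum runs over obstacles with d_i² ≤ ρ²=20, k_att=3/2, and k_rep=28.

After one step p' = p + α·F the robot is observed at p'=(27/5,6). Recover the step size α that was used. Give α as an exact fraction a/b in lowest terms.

α = 1/5

F_att = 3/2·(g−p) = 3/2·(-2,-19) = (-3.0000,-28.5000)
o1: d²=260 > ρ²=20 → inactive
o2: d²=4 ≤ ρ²=20; F_rep = 28·(0,2)/4² = (0.0000,3.5000)
o3: d²=360 > ρ²=20 → inactive
o4: d²=562 > ρ²=20 → inactive
F = F_att + ΣF_rep = (-3.0000,-25.0000)
Δp = p'−p = (-0.6000,-5.0000); α = Δx/Fx = (-3/5) / (-3) = 1/5
check: Δy/Fy = (-5) / (-25) = 1/5 ✓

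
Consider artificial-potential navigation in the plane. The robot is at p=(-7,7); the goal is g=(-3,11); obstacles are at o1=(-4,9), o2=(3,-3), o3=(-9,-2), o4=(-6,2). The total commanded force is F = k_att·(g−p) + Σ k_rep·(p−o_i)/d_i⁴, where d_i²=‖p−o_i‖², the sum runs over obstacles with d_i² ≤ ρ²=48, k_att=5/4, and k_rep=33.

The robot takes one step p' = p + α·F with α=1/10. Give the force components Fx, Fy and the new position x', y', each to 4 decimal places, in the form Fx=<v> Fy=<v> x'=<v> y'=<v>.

F_att = 5/4·(g−p) = 5/4·(4,4) = (5.0000,5.0000)
o1: d²=13 ≤ ρ²=48; F_rep = 33·(-3,-2)/13² = (-0.5858,-0.3905)
o2: d²=200 > ρ²=48 → inactive
o3: d²=85 > ρ²=48 → inactive
o4: d²=26 ≤ ρ²=48; F_rep = 33·(-1,5)/26² = (-0.0488,0.2441)
F = F_att + ΣF_rep = (4.3654,4.8536)
p' = p + 1/10·F = (-6.5635,7.4854)

Fx=4.3654 Fy=4.8536 x'=-6.5635 y'=7.4854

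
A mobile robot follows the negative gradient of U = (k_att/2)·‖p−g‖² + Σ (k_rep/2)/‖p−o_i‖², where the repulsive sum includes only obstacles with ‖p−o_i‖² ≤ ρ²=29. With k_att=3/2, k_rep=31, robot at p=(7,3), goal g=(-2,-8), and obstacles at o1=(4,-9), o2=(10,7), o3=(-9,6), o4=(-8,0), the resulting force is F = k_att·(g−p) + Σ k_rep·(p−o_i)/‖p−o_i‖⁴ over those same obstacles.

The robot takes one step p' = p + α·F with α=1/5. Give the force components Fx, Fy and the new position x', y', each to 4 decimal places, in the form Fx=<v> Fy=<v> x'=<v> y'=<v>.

F_att = 3/2·(g−p) = 3/2·(-9,-11) = (-13.5000,-16.5000)
o1: d²=153 > ρ²=29 → inactive
o2: d²=25 ≤ ρ²=29; F_rep = 31·(-3,-4)/25² = (-0.1488,-0.1984)
o3: d²=265 > ρ²=29 → inactive
o4: d²=234 > ρ²=29 → inactive
F = F_att + ΣF_rep = (-13.6488,-16.6984)
p' = p + 1/5·F = (4.2702,-0.3397)

Fx=-13.6488 Fy=-16.6984 x'=4.2702 y'=-0.3397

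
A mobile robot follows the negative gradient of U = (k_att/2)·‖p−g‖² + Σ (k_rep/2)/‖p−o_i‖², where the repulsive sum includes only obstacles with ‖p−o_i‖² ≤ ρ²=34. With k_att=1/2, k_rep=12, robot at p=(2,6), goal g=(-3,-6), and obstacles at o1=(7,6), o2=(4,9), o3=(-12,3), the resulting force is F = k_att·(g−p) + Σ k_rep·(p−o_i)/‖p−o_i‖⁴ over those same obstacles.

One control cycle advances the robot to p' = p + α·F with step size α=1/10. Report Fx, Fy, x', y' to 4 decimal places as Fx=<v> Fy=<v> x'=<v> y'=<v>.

F_att = 1/2·(g−p) = 1/2·(-5,-12) = (-2.5000,-6.0000)
o1: d²=25 ≤ ρ²=34; F_rep = 12·(-5,0)/25² = (-0.0960,0.0000)
o2: d²=13 ≤ ρ²=34; F_rep = 12·(-2,-3)/13² = (-0.1420,-0.2130)
o3: d²=205 > ρ²=34 → inactive
F = F_att + ΣF_rep = (-2.7380,-6.2130)
p' = p + 1/10·F = (1.7262,5.3787)

Fx=-2.7380 Fy=-6.2130 x'=1.7262 y'=5.3787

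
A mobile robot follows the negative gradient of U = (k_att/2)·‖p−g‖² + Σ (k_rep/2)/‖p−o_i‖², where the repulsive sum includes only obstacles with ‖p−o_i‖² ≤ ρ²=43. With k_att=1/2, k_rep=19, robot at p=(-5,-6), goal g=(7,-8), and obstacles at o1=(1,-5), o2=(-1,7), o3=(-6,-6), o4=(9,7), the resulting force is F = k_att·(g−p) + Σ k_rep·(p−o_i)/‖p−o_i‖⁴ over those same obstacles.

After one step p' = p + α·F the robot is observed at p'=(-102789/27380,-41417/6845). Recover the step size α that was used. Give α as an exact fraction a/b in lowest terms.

α = 1/20

F_att = 1/2·(g−p) = 1/2·(12,-2) = (6.0000,-1.0000)
o1: d²=37 ≤ ρ²=43; F_rep = 19·(-6,-1)/37² = (-0.0833,-0.0139)
o2: d²=185 > ρ²=43 → inactive
o3: d²=1 ≤ ρ²=43; F_rep = 19·(1,0)/1² = (19.0000,0.0000)
o4: d²=365 > ρ²=43 → inactive
F = F_att + ΣF_rep = (24.9167,-1.0139)
Δp = p'−p = (1.2458,-0.0507); α = Δx/Fx = (34111/27380) / (34111/1369) = 1/20
check: Δy/Fy = (-347/6845) / (-1388/1369) = 1/20 ✓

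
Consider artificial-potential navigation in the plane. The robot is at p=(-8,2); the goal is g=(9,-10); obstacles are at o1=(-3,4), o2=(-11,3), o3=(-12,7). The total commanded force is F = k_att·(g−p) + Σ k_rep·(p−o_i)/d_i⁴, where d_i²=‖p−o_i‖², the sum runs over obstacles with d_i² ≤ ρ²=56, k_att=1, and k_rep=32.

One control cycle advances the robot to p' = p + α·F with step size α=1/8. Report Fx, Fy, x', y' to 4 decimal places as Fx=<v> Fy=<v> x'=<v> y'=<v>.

F_att = 1·(g−p) = 1·(17,-12) = (17.0000,-12.0000)
o1: d²=29 ≤ ρ²=56; F_rep = 32·(-5,-2)/29² = (-0.1902,-0.0761)
o2: d²=10 ≤ ρ²=56; F_rep = 32·(3,-1)/10² = (0.9600,-0.3200)
o3: d²=41 ≤ ρ²=56; F_rep = 32·(4,-5)/41² = (0.0761,-0.0952)
F = F_att + ΣF_rep = (17.8459,-12.4913)
p' = p + 1/8·F = (-5.7693,0.4386)

Fx=17.8459 Fy=-12.4913 x'=-5.7693 y'=0.4386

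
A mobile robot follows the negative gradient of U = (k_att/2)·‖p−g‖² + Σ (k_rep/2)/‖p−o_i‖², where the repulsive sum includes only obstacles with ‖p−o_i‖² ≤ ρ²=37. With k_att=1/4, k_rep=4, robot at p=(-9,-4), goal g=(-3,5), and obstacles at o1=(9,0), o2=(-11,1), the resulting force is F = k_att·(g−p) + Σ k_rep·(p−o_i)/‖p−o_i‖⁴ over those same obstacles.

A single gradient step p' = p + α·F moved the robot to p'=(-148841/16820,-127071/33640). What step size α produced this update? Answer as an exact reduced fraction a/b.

F_att = 1/4·(g−p) = 1/4·(6,9) = (1.5000,2.2500)
o1: d²=340 > ρ²=37 → inactive
o2: d²=29 ≤ ρ²=37; F_rep = 4·(2,-5)/29² = (0.0095,-0.0238)
F = F_att + ΣF_rep = (1.5095,2.2262)
Δp = p'−p = (0.1510,0.2226); α = Δx/Fx = (2539/16820) / (2539/1682) = 1/10
check: Δy/Fy = (7489/33640) / (7489/3364) = 1/10 ✓

α = 1/10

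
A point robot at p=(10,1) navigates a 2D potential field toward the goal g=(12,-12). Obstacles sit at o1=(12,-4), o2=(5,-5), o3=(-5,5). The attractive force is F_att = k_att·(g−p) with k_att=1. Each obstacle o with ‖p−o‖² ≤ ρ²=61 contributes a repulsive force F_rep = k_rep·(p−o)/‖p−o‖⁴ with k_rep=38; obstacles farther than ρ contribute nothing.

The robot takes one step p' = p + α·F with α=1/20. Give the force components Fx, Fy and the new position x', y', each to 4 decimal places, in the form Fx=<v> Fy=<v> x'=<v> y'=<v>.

Fx=1.9607 Fy=-12.7128 x'=10.0980 y'=0.3644

F_att = 1·(g−p) = 1·(2,-13) = (2.0000,-13.0000)
o1: d²=29 ≤ ρ²=61; F_rep = 38·(-2,5)/29² = (-0.0904,0.2259)
o2: d²=61 ≤ ρ²=61; F_rep = 38·(5,6)/61² = (0.0511,0.0613)
o3: d²=241 > ρ²=61 → inactive
F = F_att + ΣF_rep = (1.9607,-12.7128)
p' = p + 1/20·F = (10.0980,0.3644)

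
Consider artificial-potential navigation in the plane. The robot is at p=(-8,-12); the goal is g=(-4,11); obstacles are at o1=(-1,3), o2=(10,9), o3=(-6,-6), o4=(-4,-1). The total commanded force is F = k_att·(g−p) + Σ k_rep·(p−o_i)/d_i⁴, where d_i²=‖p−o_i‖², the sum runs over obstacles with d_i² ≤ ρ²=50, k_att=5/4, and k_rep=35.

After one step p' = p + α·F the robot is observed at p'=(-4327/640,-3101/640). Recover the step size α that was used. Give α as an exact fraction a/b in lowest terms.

F_att = 5/4·(g−p) = 5/4·(4,23) = (5.0000,28.7500)
o1: d²=274 > ρ²=50 → inactive
o2: d²=765 > ρ²=50 → inactive
o3: d²=40 ≤ ρ²=50; F_rep = 35·(-2,-6)/40² = (-0.0437,-0.1313)
o4: d²=137 > ρ²=50 → inactive
F = F_att + ΣF_rep = (4.9562,28.6187)
Δp = p'−p = (1.2391,7.1547); α = Δx/Fx = (793/640) / (793/160) = 1/4
check: Δy/Fy = (4579/640) / (4579/160) = 1/4 ✓

α = 1/4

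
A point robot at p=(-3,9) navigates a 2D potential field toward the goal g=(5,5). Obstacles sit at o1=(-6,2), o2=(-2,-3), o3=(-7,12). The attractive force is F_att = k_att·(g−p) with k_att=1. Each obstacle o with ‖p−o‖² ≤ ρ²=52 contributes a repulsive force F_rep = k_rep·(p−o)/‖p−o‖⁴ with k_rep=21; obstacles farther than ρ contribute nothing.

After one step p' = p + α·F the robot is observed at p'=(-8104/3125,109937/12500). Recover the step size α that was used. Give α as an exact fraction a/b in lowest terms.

α = 1/20

F_att = 1·(g−p) = 1·(8,-4) = (8.0000,-4.0000)
o1: d²=58 > ρ²=52 → inactive
o2: d²=145 > ρ²=52 → inactive
o3: d²=25 ≤ ρ²=52; F_rep = 21·(4,-3)/25² = (0.1344,-0.1008)
F = F_att + ΣF_rep = (8.1344,-4.1008)
Δp = p'−p = (0.4067,-0.2050); α = Δx/Fx = (1271/3125) / (5084/625) = 1/20
check: Δy/Fy = (-2563/12500) / (-2563/625) = 1/20 ✓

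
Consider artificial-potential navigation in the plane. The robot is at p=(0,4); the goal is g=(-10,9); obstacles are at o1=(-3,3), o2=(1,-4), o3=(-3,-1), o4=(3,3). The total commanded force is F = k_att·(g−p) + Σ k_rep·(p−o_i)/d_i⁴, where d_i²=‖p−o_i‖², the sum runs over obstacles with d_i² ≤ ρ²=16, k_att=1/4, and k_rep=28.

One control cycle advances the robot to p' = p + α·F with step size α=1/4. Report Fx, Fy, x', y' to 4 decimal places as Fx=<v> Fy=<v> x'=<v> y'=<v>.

F_att = 1/4·(g−p) = 1/4·(-10,5) = (-2.5000,1.2500)
o1: d²=10 ≤ ρ²=16; F_rep = 28·(3,1)/10² = (0.8400,0.2800)
o2: d²=65 > ρ²=16 → inactive
o3: d²=34 > ρ²=16 → inactive
o4: d²=10 ≤ ρ²=16; F_rep = 28·(-3,1)/10² = (-0.8400,0.2800)
F = F_att + ΣF_rep = (-2.5000,1.8100)
p' = p + 1/4·F = (-0.6250,4.4525)

Fx=-2.5000 Fy=1.8100 x'=-0.6250 y'=4.4525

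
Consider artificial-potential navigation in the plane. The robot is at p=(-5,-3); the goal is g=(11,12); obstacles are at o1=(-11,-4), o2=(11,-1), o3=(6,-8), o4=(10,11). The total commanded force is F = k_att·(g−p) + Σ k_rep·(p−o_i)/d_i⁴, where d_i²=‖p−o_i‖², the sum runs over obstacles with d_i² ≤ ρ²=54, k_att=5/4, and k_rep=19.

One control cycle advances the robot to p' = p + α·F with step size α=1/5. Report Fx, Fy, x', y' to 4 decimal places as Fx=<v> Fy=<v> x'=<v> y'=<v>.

F_att = 5/4·(g−p) = 5/4·(16,15) = (20.0000,18.7500)
o1: d²=37 ≤ ρ²=54; F_rep = 19·(6,1)/37² = (0.0833,0.0139)
o2: d²=260 > ρ²=54 → inactive
o3: d²=146 > ρ²=54 → inactive
o4: d²=421 > ρ²=54 → inactive
F = F_att + ΣF_rep = (20.0833,18.7639)
p' = p + 1/5·F = (-0.9833,0.7528)

Fx=20.0833 Fy=18.7639 x'=-0.9833 y'=0.7528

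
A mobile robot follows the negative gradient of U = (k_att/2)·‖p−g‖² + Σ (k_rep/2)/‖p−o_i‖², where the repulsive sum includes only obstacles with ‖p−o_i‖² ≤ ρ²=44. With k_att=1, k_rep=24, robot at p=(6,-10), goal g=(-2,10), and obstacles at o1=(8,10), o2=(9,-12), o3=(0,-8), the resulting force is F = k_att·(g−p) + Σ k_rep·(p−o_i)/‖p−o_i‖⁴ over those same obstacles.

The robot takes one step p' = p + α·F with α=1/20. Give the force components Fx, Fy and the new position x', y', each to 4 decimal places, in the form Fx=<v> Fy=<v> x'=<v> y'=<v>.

F_att = 1·(g−p) = 1·(-8,20) = (-8.0000,20.0000)
o1: d²=404 > ρ²=44 → inactive
o2: d²=13 ≤ ρ²=44; F_rep = 24·(-3,2)/13² = (-0.4260,0.2840)
o3: d²=40 ≤ ρ²=44; F_rep = 24·(6,-2)/40² = (0.0900,-0.0300)
F = F_att + ΣF_rep = (-8.3360,20.2540)
p' = p + 1/20·F = (5.5832,-8.9873)

Fx=-8.3360 Fy=20.2540 x'=5.5832 y'=-8.9873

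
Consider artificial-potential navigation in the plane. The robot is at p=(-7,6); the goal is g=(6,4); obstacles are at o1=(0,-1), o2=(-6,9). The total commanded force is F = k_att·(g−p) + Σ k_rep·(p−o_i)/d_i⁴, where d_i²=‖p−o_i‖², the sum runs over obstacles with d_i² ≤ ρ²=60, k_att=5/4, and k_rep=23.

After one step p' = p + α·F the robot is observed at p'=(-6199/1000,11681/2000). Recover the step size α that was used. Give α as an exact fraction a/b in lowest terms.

F_att = 5/4·(g−p) = 5/4·(13,-2) = (16.2500,-2.5000)
o1: d²=98 > ρ²=60 → inactive
o2: d²=10 ≤ ρ²=60; F_rep = 23·(-1,-3)/10² = (-0.2300,-0.6900)
F = F_att + ΣF_rep = (16.0200,-3.1900)
Δp = p'−p = (0.8010,-0.1595); α = Δx/Fx = (801/1000) / (801/50) = 1/20
check: Δy/Fy = (-319/2000) / (-319/100) = 1/20 ✓

α = 1/20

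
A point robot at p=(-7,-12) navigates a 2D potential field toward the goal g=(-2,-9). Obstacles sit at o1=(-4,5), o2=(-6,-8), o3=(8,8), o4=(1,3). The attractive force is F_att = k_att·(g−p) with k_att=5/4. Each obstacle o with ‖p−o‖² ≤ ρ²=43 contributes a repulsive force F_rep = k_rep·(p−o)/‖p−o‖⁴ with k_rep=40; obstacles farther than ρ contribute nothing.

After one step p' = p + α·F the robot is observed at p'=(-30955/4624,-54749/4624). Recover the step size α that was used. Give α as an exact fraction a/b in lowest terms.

F_att = 5/4·(g−p) = 5/4·(5,3) = (6.2500,3.7500)
o1: d²=298 > ρ²=43 → inactive
o2: d²=17 ≤ ρ²=43; F_rep = 40·(-1,-4)/17² = (-0.1384,-0.5536)
o3: d²=625 > ρ²=43 → inactive
o4: d²=289 > ρ²=43 → inactive
F = F_att + ΣF_rep = (6.1116,3.1964)
Δp = p'−p = (0.3056,0.1598); α = Δx/Fx = (1413/4624) / (7065/1156) = 1/20
check: Δy/Fy = (739/4624) / (3695/1156) = 1/20 ✓

α = 1/20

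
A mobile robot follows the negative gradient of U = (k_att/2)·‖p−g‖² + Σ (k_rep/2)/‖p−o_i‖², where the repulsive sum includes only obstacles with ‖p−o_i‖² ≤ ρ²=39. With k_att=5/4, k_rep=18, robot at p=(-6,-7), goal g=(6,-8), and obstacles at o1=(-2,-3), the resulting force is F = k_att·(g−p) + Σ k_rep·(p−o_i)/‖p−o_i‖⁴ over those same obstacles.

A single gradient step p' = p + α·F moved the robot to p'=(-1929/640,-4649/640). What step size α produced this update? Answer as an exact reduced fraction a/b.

α = 1/5

F_att = 5/4·(g−p) = 5/4·(12,-1) = (15.0000,-1.2500)
o1: d²=32 ≤ ρ²=39; F_rep = 18·(-4,-4)/32² = (-0.0703,-0.0703)
F = F_att + ΣF_rep = (14.9297,-1.3203)
Δp = p'−p = (2.9859,-0.2641); α = Δx/Fx = (1911/640) / (1911/128) = 1/5
check: Δy/Fy = (-169/640) / (-169/128) = 1/5 ✓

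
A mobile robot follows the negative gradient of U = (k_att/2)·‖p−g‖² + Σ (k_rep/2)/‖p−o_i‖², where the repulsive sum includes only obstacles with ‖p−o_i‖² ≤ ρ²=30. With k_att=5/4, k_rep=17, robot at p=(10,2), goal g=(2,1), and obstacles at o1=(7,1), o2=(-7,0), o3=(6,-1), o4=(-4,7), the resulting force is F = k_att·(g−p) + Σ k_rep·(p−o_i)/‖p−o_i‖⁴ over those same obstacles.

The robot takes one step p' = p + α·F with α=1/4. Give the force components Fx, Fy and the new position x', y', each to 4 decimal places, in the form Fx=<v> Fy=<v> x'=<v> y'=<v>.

F_att = 5/4·(g−p) = 5/4·(-8,-1) = (-10.0000,-1.2500)
o1: d²=10 ≤ ρ²=30; F_rep = 17·(3,1)/10² = (0.5100,0.1700)
o2: d²=293 > ρ²=30 → inactive
o3: d²=25 ≤ ρ²=30; F_rep = 17·(4,3)/25² = (0.1088,0.0816)
o4: d²=221 > ρ²=30 → inactive
F = F_att + ΣF_rep = (-9.3812,-0.9984)
p' = p + 1/4·F = (7.6547,1.7504)

Fx=-9.3812 Fy=-0.9984 x'=7.6547 y'=1.7504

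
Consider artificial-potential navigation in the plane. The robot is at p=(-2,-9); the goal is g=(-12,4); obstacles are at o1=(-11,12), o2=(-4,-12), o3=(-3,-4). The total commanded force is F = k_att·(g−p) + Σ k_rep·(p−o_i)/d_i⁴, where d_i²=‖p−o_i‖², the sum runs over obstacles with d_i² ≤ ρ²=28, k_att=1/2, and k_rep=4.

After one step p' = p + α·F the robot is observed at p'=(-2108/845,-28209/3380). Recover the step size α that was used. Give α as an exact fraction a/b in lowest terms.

F_att = 1/2·(g−p) = 1/2·(-10,13) = (-5.0000,6.5000)
o1: d²=522 > ρ²=28 → inactive
o2: d²=13 ≤ ρ²=28; F_rep = 4·(2,3)/13² = (0.0473,0.0710)
o3: d²=26 ≤ ρ²=28; F_rep = 4·(1,-5)/26² = (0.0059,-0.0296)
F = F_att + ΣF_rep = (-4.9467,6.5414)
Δp = p'−p = (-0.4947,0.6541); α = Δx/Fx = (-418/845) / (-836/169) = 1/10
check: Δy/Fy = (2211/3380) / (2211/338) = 1/10 ✓

α = 1/10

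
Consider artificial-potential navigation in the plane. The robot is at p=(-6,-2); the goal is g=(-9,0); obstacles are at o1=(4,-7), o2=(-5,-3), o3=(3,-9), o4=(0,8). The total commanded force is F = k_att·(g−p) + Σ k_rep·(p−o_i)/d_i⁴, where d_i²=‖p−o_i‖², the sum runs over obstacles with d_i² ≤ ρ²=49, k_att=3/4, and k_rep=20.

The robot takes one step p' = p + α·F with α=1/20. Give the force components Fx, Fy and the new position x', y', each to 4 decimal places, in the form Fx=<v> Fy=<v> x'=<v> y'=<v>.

Fx=-7.2500 Fy=6.5000 x'=-6.3625 y'=-1.6750

F_att = 3/4·(g−p) = 3/4·(-3,2) = (-2.2500,1.5000)
o1: d²=125 > ρ²=49 → inactive
o2: d²=2 ≤ ρ²=49; F_rep = 20·(-1,1)/2² = (-5.0000,5.0000)
o3: d²=130 > ρ²=49 → inactive
o4: d²=136 > ρ²=49 → inactive
F = F_att + ΣF_rep = (-7.2500,6.5000)
p' = p + 1/20·F = (-6.3625,-1.6750)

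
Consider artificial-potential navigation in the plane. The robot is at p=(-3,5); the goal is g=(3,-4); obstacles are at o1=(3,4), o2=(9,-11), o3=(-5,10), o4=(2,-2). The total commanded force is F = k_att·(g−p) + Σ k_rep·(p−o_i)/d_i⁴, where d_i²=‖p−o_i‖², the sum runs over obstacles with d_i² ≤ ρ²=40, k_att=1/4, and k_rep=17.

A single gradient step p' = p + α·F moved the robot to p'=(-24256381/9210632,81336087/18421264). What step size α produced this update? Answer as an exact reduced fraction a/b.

α = 1/4

F_att = 1/4·(g−p) = 1/4·(6,-9) = (1.5000,-2.2500)
o1: d²=37 ≤ ρ²=40; F_rep = 17·(-6,1)/37² = (-0.0745,0.0124)
o2: d²=400 > ρ²=40 → inactive
o3: d²=29 ≤ ρ²=40; F_rep = 17·(2,-5)/29² = (0.0404,-0.1011)
o4: d²=74 > ρ²=40 → inactive
F = F_att + ΣF_rep = (1.4659,-2.3387)
Δp = p'−p = (0.3665,-0.5847); α = Δx/Fx = (3375515/9210632) / (3375515/2302658) = 1/4
check: Δy/Fy = (-10770233/18421264) / (-10770233/4605316) = 1/4 ✓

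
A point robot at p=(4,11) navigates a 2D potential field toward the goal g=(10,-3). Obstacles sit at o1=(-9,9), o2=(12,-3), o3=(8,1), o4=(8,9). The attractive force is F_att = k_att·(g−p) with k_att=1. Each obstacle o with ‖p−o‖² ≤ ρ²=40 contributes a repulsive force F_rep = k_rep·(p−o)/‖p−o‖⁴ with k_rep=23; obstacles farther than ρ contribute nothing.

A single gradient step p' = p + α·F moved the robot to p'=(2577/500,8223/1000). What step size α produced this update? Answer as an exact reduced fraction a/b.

α = 1/5

F_att = 1·(g−p) = 1·(6,-14) = (6.0000,-14.0000)
o1: d²=173 > ρ²=40 → inactive
o2: d²=260 > ρ²=40 → inactive
o3: d²=116 > ρ²=40 → inactive
o4: d²=20 ≤ ρ²=40; F_rep = 23·(-4,2)/20² = (-0.2300,0.1150)
F = F_att + ΣF_rep = (5.7700,-13.8850)
Δp = p'−p = (1.1540,-2.7770); α = Δx/Fx = (577/500) / (577/100) = 1/5
check: Δy/Fy = (-2777/1000) / (-2777/200) = 1/5 ✓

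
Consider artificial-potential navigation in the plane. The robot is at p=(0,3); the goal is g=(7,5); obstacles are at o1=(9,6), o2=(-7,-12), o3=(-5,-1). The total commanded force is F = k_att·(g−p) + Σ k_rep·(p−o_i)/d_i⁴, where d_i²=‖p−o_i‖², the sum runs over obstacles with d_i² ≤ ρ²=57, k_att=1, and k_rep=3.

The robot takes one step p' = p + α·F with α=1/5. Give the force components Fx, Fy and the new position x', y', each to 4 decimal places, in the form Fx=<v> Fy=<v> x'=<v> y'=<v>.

Fx=7.0089 Fy=2.0071 x'=1.4018 y'=3.4014

F_att = 1·(g−p) = 1·(7,2) = (7.0000,2.0000)
o1: d²=90 > ρ²=57 → inactive
o2: d²=274 > ρ²=57 → inactive
o3: d²=41 ≤ ρ²=57; F_rep = 3·(5,4)/41² = (0.0089,0.0071)
F = F_att + ΣF_rep = (7.0089,2.0071)
p' = p + 1/5·F = (1.4018,3.4014)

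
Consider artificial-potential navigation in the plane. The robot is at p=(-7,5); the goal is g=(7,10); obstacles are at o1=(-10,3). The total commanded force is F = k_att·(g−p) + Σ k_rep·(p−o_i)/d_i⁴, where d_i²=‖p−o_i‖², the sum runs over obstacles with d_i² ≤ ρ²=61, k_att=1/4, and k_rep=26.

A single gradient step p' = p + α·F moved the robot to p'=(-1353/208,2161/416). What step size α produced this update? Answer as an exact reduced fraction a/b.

α = 1/8

F_att = 1/4·(g−p) = 1/4·(14,5) = (3.5000,1.2500)
o1: d²=13 ≤ ρ²=61; F_rep = 26·(3,2)/13² = (0.4615,0.3077)
F = F_att + ΣF_rep = (3.9615,1.5577)
Δp = p'−p = (0.4952,0.1947); α = Δx/Fx = (103/208) / (103/26) = 1/8
check: Δy/Fy = (81/416) / (81/52) = 1/8 ✓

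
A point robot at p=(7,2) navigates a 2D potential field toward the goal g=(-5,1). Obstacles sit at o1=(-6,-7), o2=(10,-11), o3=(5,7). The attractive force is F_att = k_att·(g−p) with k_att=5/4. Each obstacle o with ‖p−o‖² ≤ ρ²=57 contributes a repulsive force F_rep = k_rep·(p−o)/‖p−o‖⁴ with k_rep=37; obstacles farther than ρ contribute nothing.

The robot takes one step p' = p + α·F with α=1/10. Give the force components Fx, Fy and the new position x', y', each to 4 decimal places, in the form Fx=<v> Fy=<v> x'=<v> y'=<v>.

Fx=-14.9120 Fy=-1.4700 x'=5.5088 y'=1.8530

F_att = 5/4·(g−p) = 5/4·(-12,-1) = (-15.0000,-1.2500)
o1: d²=250 > ρ²=57 → inactive
o2: d²=178 > ρ²=57 → inactive
o3: d²=29 ≤ ρ²=57; F_rep = 37·(2,-5)/29² = (0.0880,-0.2200)
F = F_att + ΣF_rep = (-14.9120,-1.4700)
p' = p + 1/10·F = (5.5088,1.8530)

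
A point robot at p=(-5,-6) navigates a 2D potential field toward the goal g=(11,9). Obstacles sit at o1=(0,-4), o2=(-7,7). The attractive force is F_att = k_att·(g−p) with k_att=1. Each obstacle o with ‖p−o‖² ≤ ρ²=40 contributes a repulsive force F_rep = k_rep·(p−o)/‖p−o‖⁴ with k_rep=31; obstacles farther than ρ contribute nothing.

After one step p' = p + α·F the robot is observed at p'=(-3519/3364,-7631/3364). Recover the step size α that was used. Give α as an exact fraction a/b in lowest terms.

α = 1/4

F_att = 1·(g−p) = 1·(16,15) = (16.0000,15.0000)
o1: d²=29 ≤ ρ²=40; F_rep = 31·(-5,-2)/29² = (-0.1843,-0.0737)
o2: d²=173 > ρ²=40 → inactive
F = F_att + ΣF_rep = (15.8157,14.9263)
Δp = p'−p = (3.9539,3.7316); α = Δx/Fx = (13301/3364) / (13301/841) = 1/4
check: Δy/Fy = (12553/3364) / (12553/841) = 1/4 ✓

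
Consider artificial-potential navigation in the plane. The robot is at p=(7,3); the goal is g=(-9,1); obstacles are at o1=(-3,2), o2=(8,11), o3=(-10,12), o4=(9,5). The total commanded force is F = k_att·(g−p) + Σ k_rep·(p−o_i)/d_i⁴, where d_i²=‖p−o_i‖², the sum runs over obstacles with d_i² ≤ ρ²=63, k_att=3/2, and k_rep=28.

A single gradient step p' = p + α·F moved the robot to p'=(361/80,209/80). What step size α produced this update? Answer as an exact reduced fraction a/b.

F_att = 3/2·(g−p) = 3/2·(-16,-2) = (-24.0000,-3.0000)
o1: d²=101 > ρ²=63 → inactive
o2: d²=65 > ρ²=63 → inactive
o3: d²=370 > ρ²=63 → inactive
o4: d²=8 ≤ ρ²=63; F_rep = 28·(-2,-2)/8² = (-0.8750,-0.8750)
F = F_att + ΣF_rep = (-24.8750,-3.8750)
Δp = p'−p = (-2.4875,-0.3875); α = Δx/Fx = (-199/80) / (-199/8) = 1/10
check: Δy/Fy = (-31/80) / (-31/8) = 1/10 ✓

α = 1/10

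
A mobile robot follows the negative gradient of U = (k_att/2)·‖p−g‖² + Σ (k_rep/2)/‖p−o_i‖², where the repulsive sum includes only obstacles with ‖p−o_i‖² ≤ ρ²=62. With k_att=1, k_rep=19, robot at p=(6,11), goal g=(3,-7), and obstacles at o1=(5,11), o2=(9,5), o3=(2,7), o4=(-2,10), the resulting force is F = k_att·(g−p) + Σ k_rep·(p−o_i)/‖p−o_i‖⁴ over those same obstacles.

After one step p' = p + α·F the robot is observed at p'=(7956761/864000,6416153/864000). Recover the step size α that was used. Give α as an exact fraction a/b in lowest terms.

α = 1/5

F_att = 1·(g−p) = 1·(-3,-18) = (-3.0000,-18.0000)
o1: d²=1 ≤ ρ²=62; F_rep = 19·(1,0)/1² = (19.0000,0.0000)
o2: d²=45 ≤ ρ²=62; F_rep = 19·(-3,6)/45² = (-0.0281,0.0563)
o3: d²=32 ≤ ρ²=62; F_rep = 19·(4,4)/32² = (0.0742,0.0742)
o4: d²=65 > ρ²=62 → inactive
F = F_att + ΣF_rep = (16.0461,-17.8695)
Δp = p'−p = (3.2092,-3.5739); α = Δx/Fx = (2772761/864000) / (2772761/172800) = 1/5
check: Δy/Fy = (-3087847/864000) / (-3087847/172800) = 1/5 ✓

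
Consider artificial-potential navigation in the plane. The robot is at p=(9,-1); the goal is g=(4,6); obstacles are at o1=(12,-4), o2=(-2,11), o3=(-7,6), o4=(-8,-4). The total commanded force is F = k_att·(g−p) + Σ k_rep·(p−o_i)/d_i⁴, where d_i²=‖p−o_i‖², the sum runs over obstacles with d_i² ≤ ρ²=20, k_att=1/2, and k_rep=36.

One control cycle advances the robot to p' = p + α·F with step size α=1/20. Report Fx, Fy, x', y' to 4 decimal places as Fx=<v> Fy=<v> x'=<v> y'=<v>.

Fx=-2.8333 Fy=3.8333 x'=8.8583 y'=-0.8083

F_att = 1/2·(g−p) = 1/2·(-5,7) = (-2.5000,3.5000)
o1: d²=18 ≤ ρ²=20; F_rep = 36·(-3,3)/18² = (-0.3333,0.3333)
o2: d²=265 > ρ²=20 → inactive
o3: d²=305 > ρ²=20 → inactive
o4: d²=298 > ρ²=20 → inactive
F = F_att + ΣF_rep = (-2.8333,3.8333)
p' = p + 1/20·F = (8.8583,-0.8083)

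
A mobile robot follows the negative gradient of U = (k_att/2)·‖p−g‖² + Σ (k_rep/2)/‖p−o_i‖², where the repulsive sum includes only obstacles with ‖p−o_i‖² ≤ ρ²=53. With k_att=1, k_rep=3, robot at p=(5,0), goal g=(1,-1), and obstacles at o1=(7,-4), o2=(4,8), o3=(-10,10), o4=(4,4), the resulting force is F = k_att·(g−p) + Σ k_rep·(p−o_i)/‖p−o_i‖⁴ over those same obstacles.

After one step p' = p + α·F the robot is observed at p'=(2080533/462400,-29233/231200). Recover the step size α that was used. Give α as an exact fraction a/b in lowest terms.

F_att = 1·(g−p) = 1·(-4,-1) = (-4.0000,-1.0000)
o1: d²=20 ≤ ρ²=53; F_rep = 3·(-2,4)/20² = (-0.0150,0.0300)
o2: d²=65 > ρ²=53 → inactive
o3: d²=325 > ρ²=53 → inactive
o4: d²=17 ≤ ρ²=53; F_rep = 3·(1,-4)/17² = (0.0104,-0.0415)
F = F_att + ΣF_rep = (-4.0046,-1.0115)
Δp = p'−p = (-0.5006,-0.1264); α = Δx/Fx = (-231467/462400) / (-231467/57800) = 1/8
check: Δy/Fy = (-29233/231200) / (-29233/28900) = 1/8 ✓

α = 1/8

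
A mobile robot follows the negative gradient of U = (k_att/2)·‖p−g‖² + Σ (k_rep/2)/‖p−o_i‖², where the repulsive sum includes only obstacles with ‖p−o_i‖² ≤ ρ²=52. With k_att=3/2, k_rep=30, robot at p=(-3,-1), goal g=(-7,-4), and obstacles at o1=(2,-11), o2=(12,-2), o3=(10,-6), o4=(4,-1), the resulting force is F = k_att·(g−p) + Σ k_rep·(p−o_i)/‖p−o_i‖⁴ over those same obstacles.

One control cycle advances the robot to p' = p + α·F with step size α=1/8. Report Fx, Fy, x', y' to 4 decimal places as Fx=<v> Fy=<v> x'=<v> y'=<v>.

F_att = 3/2·(g−p) = 3/2·(-4,-3) = (-6.0000,-4.5000)
o1: d²=125 > ρ²=52 → inactive
o2: d²=226 > ρ²=52 → inactive
o3: d²=194 > ρ²=52 → inactive
o4: d²=49 ≤ ρ²=52; F_rep = 30·(-7,0)/49² = (-0.0875,0.0000)
F = F_att + ΣF_rep = (-6.0875,-4.5000)
p' = p + 1/8·F = (-3.7609,-1.5625)

Fx=-6.0875 Fy=-4.5000 x'=-3.7609 y'=-1.5625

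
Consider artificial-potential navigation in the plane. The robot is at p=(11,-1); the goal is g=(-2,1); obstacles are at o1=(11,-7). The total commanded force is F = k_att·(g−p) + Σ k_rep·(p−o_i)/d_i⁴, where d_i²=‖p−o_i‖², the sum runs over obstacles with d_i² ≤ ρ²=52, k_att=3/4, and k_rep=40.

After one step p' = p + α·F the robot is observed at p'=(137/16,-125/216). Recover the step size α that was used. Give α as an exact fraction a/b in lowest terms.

F_att = 3/4·(g−p) = 3/4·(-13,2) = (-9.7500,1.5000)
o1: d²=36 ≤ ρ²=52; F_rep = 40·(0,6)/36² = (0.0000,0.1852)
F = F_att + ΣF_rep = (-9.7500,1.6852)
Δp = p'−p = (-2.4375,0.4213); α = Δx/Fx = (-39/16) / (-39/4) = 1/4
check: Δy/Fy = (91/216) / (91/54) = 1/4 ✓

α = 1/4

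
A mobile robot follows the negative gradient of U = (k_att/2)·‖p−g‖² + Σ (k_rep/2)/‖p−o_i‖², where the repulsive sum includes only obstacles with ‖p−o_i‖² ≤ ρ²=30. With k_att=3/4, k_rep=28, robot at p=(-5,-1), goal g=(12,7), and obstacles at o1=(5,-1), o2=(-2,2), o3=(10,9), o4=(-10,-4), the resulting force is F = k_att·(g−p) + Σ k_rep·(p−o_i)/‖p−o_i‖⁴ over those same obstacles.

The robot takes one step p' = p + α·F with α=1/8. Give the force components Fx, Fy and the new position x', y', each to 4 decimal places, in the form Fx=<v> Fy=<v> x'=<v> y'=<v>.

Fx=12.4907 Fy=5.7407 x'=-3.4387 y'=-0.2824

F_att = 3/4·(g−p) = 3/4·(17,8) = (12.7500,6.0000)
o1: d²=100 > ρ²=30 → inactive
o2: d²=18 ≤ ρ²=30; F_rep = 28·(-3,-3)/18² = (-0.2593,-0.2593)
o3: d²=325 > ρ²=30 → inactive
o4: d²=34 > ρ²=30 → inactive
F = F_att + ΣF_rep = (12.4907,5.7407)
p' = p + 1/8·F = (-3.4387,-0.2824)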